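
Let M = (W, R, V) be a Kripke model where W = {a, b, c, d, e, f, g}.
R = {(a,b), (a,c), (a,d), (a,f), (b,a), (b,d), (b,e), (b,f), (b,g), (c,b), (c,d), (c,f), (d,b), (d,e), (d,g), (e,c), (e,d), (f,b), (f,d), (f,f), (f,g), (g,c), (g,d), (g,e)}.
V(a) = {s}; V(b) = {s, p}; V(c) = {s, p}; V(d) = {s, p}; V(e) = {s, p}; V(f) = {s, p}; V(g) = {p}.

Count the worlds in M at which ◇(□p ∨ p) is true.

Let φ = ◇(□p ∨ p). Evaluate φ at each world:
  a (successors {b, c, d, f}): φ is true.
  b (successors {a, d, e, f, g}): φ is true.
  c (successors {b, d, f}): φ is true.
  d (successors {b, e, g}): φ is true.
  e (successors {c, d}): φ is true.
  f (successors {b, d, f, g}): φ is true.
  g (successors {c, d, e}): φ is true.
For instance, at g:
  At g: ◇(□p ∨ p) requires □p ∨ p at some successor in {c, d, e}.
    □p ∨ p holds at c, so ◇(□p ∨ p) is true at g.
      At c: □p is true, p is true, so □p ∨ p is true.
Satisfying worlds: {a, b, c, d, e, f, g}

7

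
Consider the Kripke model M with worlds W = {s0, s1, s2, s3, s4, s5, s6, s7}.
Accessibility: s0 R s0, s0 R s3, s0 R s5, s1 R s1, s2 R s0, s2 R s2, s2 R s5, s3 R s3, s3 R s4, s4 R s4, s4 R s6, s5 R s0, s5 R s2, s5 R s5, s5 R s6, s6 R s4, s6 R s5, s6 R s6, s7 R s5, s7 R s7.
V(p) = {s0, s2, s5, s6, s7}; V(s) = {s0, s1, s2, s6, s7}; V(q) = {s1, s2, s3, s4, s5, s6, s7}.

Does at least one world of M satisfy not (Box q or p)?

Recall that Box ψ holds at a world iff ψ holds at every accessible world, and Dia ψ holds iff ψ holds at some accessible world.
Let φ = not (Box q or p). Evaluate φ at each world:
  s0 (successors {s0, s3, s5}): φ is false.
  s1 (successors {s1}): φ is false.
  s2 (successors {s0, s2, s5}): φ is false.
  s3 (successors {s3, s4}): φ is false.
  s4 (successors {s4, s6}): φ is false.
  s5 (successors {s0, s2, s5, s6}): φ is false.
  s6 (successors {s4, s5, s6}): φ is false.
  s7 (successors {s5, s7}): φ is false.
For instance, at s5:
  At s5: Box q or p is true, so not (Box q or p) is false.
    At s5: Box q is false, p is true, so Box q or p is true.
      At s5: Box q requires q at every successor {s0, s2, s5, s6}.
        q fails at s0, so Box q is false at s5.

No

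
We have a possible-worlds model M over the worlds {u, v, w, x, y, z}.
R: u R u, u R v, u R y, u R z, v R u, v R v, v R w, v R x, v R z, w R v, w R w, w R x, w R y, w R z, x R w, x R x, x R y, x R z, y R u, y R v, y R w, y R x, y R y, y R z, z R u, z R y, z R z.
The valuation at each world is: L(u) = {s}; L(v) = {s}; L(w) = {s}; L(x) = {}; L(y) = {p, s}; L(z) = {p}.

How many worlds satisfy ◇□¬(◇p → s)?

0

Let φ = ◇□¬(◇p → s). Evaluate φ at each world:
  u (successors {u, v, y, z}): φ is false.
  v (successors {u, v, w, x, z}): φ is false.
  w (successors {v, w, x, y, z}): φ is false.
  x (successors {w, x, y, z}): φ is false.
  y (successors {u, v, w, x, y, z}): φ is false.
  z (successors {u, y, z}): φ is false.
For instance, at v:
  At v: ◇□¬(◇p → s) requires □¬(◇p → s) at some successor in {u, v, w, x, z}.
    At u: □¬(◇p → s) is false.
    At v: □¬(◇p → s) is false.
    At w: □¬(◇p → s) is false.
    At x: □¬(◇p → s) is false.
    At z: □¬(◇p → s) is false.
  So ◇□¬(◇p → s) is false at v.
Satisfying worlds: none.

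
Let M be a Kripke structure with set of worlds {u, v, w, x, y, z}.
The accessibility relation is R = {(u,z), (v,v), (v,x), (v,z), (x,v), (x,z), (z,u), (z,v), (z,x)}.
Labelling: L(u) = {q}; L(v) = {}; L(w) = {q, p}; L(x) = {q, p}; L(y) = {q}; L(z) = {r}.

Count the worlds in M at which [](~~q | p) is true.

2

Recall that []ψ holds at a world iff ψ holds at every accessible world, and <>ψ holds iff ψ holds at some accessible world.
Let φ = [](~~q | p). Evaluate φ at each world:
  u (successors {z}): φ is false.
  v (successors {v, x, z}): φ is false.
  w (successors ∅): φ is true.
  x (successors {v, z}): φ is false.
  y (successors ∅): φ is true.
  z (successors {u, v, x}): φ is false.
For instance, at v:
  At v: [](~~q | p) requires ~~q | p at every successor {v, x, z}.
    ~~q | p fails at v, so [](~~q | p) is false at v.
Satisfying worlds: {w, y}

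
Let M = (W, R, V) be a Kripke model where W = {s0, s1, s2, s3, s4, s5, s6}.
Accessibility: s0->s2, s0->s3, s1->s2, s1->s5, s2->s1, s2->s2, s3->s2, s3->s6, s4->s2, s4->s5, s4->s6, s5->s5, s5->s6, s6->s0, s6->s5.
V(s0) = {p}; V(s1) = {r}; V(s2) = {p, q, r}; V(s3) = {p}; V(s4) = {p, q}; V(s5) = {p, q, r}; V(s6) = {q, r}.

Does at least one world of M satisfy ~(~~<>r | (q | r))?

No

Recall that <>ψ holds at a world iff ψ holds at some accessible world.
Let φ = ~(~~<>r | (q | r)). Evaluate φ at each world:
  s0 (successors {s2, s3}): φ is false.
  s1 (successors {s2, s5}): φ is false.
  s2 (successors {s1, s2}): φ is false.
  s3 (successors {s2, s6}): φ is false.
  s4 (successors {s2, s5, s6}): φ is false.
  s5 (successors {s5, s6}): φ is false.
  s6 (successors {s0, s5}): φ is false.
For instance, at s3:
  At s3: ~~<>r | (q | r) is true, so ~(~~<>r | (q | r)) is false.
    At s3: ~~<>r is true, q | r is false, so ~~<>r | (q | r) is true.
      At s3: ~<>r is false, so ~~<>r is true.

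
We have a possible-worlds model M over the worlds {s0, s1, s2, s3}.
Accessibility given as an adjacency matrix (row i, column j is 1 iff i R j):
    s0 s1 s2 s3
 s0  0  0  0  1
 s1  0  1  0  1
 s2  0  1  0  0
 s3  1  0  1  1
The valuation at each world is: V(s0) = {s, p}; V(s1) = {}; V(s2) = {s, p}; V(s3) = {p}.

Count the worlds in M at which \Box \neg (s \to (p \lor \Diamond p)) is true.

Let φ = \Box \neg (s \to (p \lor \Diamond p)). Evaluate φ at each world:
  s0 (successors {s3}): φ is false.
  s1 (successors {s1, s3}): φ is false.
  s2 (successors {s1}): φ is false.
  s3 (successors {s0, s2, s3}): φ is false.
For instance, at s0:
  At s0: \Box \neg (s \to (p \lor \Diamond p)) requires \neg (s \to (p \lor \Diamond p)) at every successor {s3}.
    \neg (s \to (p \lor \Diamond p)) fails at s3, so \Box \neg (s \to (p \lor \Diamond p)) is false at s0.
      At s3: s \to (p \lor \Diamond p) is true, so \neg (s \to (p \lor \Diamond p)) is false.
Satisfying worlds: none.

0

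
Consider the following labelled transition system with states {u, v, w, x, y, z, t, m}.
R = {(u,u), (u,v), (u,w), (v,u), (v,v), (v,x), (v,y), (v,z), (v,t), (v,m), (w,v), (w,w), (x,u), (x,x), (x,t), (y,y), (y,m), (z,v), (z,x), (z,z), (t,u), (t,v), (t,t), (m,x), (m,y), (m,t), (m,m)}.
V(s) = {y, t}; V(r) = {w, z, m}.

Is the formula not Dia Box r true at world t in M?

At t: Dia Box r is false, so not Dia Box r is true.
  At t: Dia Box r requires Box r at some successor in {u, v, t}.
    At u: Box r is false.
    At v: Box r is false.
    At t: Box r is false.
  So Dia Box r is false at t.

Yes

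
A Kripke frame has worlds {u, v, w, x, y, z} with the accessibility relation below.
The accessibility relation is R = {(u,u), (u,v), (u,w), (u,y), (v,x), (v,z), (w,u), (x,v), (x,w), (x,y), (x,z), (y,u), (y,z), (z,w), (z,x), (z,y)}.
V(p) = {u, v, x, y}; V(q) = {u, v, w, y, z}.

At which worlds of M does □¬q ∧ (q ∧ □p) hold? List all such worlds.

none

Let φ = □¬q ∧ (q ∧ □p). Evaluate φ at each world:
  u (successors {u, v, w, y}): φ is false.
  v (successors {x, z}): φ is false.
  w (successors {u}): φ is false.
  x (successors {v, w, y, z}): φ is false.
  y (successors {u, z}): φ is false.
  z (successors {w, x, y}): φ is false.
For instance, at z:
  At z: □¬q is false, q ∧ □p is false, so □¬q ∧ (q ∧ □p) is false.
    At z: □¬q requires ¬q at every successor {w, x, y}.
      ¬q fails at w, so □¬q is false at z.
    At z: q is true, □p is false, so q ∧ □p is false.
      At z: □p requires p at every successor {w, x, y}.
        p fails at w, so □p is false at z.
Satisfying worlds: none.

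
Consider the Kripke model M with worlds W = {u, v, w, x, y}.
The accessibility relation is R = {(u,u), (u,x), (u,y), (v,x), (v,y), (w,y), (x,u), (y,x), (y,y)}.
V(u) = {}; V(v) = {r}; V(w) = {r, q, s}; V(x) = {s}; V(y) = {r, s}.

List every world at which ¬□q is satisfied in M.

u, v, w, x, y

Let φ = ¬□q. Evaluate φ at each world:
  u (successors {u, x, y}): φ is true.
  v (successors {x, y}): φ is true.
  w (successors {y}): φ is true.
  x (successors {u}): φ is true.
  y (successors {x, y}): φ is true.
For instance, at x:
  At x: □q is false, so ¬□q is true.
    At x: □q requires q at every successor {u}.
      q fails at u, so □q is false at x.
Satisfying worlds: {u, v, w, x, y}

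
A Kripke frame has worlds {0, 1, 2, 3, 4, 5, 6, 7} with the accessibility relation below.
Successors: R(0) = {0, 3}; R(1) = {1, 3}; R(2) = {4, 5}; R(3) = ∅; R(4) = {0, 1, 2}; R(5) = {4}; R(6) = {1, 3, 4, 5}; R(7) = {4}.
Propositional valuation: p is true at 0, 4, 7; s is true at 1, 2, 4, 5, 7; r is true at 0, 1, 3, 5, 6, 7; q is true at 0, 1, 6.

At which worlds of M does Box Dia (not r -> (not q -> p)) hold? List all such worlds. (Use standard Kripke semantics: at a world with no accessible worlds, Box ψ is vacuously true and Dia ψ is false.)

Let φ = Box Dia (not r -> (not q -> p)). Evaluate φ at each world:
  0 (successors {0, 3}): φ is false.
  1 (successors {1, 3}): φ is false.
  2 (successors {4, 5}): φ is true.
  3 (successors ∅): φ is true.
  4 (successors {0, 1, 2}): φ is true.
  5 (successors {4}): φ is true.
  6 (successors {1, 3, 4, 5}): φ is false.
  7 (successors {4}): φ is true.
For instance, at 4:
  At 4: Box Dia (not r -> (not q -> p)) requires Dia (not r -> (not q -> p)) at every successor {0, 1, 2}.
      At 0: Dia (not r -> (not q -> p)) requires not r -> (not q -> p) at some successor in {0, 3}.
        not r -> (not q -> p) holds at 0, so Dia (not r -> (not q -> p)) is true at 0.
      At 1: Dia (not r -> (not q -> p)) requires not r -> (not q -> p) at some successor in {1, 3}.
        not r -> (not q -> p) holds at 1, so Dia (not r -> (not q -> p)) is true at 1.
      At 2: Dia (not r -> (not q -> p)) requires not r -> (not q -> p) at some successor in {4, 5}.
        not r -> (not q -> p) holds at 4, so Dia (not r -> (not q -> p)) is true at 2.
  So Box Dia (not r -> (not q -> p)) is true at 4.
Satisfying worlds: {2, 3, 4, 5, 7}

2, 3, 4, 5, 7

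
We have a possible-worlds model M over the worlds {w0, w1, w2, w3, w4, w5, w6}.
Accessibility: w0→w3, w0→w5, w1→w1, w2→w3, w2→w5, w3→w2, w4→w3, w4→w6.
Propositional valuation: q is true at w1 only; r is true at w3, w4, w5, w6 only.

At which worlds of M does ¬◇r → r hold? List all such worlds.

w0, w2, w3, w4, w5, w6

Recall that ◇ψ holds at a world iff ψ holds at some accessible world.
Let φ = ¬◇r → r. Evaluate φ at each world:
  w0 (successors {w3, w5}): φ is true.
  w1 (successors {w1}): φ is false.
  w2 (successors {w3, w5}): φ is true.
  w3 (successors {w2}): φ is true.
  w4 (successors {w3, w6}): φ is true.
  w5 (successors ∅): φ is true.
  w6 (successors ∅): φ is true.
For instance, at w3:
  At w3: ¬◇r is true, r is true, so ¬◇r → r is true.
    At w3: ◇r is false, so ¬◇r is true.
      At w3: ◇r requires r at some successor in {w2}.
        At w2: r is false.
      So ◇r is false at w3.
Satisfying worlds: {w0, w2, w3, w4, w5, w6}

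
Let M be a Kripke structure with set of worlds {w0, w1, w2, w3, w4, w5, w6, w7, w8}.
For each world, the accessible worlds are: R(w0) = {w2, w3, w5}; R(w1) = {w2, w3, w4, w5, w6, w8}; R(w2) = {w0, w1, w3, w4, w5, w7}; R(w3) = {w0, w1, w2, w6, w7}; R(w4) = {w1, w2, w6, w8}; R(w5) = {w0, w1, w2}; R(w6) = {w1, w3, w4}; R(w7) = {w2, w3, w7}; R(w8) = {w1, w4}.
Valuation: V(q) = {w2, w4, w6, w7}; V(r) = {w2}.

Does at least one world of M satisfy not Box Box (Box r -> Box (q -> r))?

No

Let φ = not Box Box (Box r -> Box (q -> r)). Evaluate φ at each world:
  w0 (successors {w2, w3, w5}): φ is false.
  w1 (successors {w2, w3, w4, w5, w6, w8}): φ is false.
  w2 (successors {w0, w1, w3, w4, w5, w7}): φ is false.
  w3 (successors {w0, w1, w2, w6, w7}): φ is false.
  w4 (successors {w1, w2, w6, w8}): φ is false.
  w5 (successors {w0, w1, w2}): φ is false.
  w6 (successors {w1, w3, w4}): φ is false.
  w7 (successors {w2, w3, w7}): φ is false.
  w8 (successors {w1, w4}): φ is false.
For instance, at w1:
  At w1: Box Box (Box r -> Box (q -> r)) is true, so not Box Box (Box r -> Box (q -> r)) is false.
    At w1: Box Box (Box r -> Box (q -> r)) requires Box (Box r -> Box (q -> r)) at every successor {w2, w3, w4, w5, w6, w8}.
      At w2: Box (Box r -> Box (q -> r)) is true.
      At w3: Box (Box r -> Box (q -> r)) is true.
      At w4: Box (Box r -> Box (q -> r)) is true.
      At w5: Box (Box r -> Box (q -> r)) is true.
      At w6: Box (Box r -> Box (q -> r)) is true.
      At w8: Box (Box r -> Box (q -> r)) is true.
    So Box Box (Box r -> Box (q -> r)) is true at w1.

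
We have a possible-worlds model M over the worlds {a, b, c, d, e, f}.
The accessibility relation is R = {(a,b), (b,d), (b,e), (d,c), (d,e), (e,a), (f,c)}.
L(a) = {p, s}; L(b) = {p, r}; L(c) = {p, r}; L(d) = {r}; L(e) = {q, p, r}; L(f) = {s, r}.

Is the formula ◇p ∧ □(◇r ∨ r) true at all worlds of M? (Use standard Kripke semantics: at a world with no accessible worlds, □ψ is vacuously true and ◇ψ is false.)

No

Let φ = ◇p ∧ □(◇r ∨ r). Evaluate φ at each world:
  a (successors {b}): φ is true.
  b (successors {d, e}): φ is true.
  c (successors ∅): φ is false.
  d (successors {c, e}): φ is true.
  e (successors {a}): φ is true.
  f (successors {c}): φ is true.
Detail at c (counterexample):
  At c: ◇p is false, □(◇r ∨ r) is true, so ◇p ∧ □(◇r ∨ r) is false.
    At c: no accessible worlds, so ◇p is false.
    At c: no accessible worlds, so □(◇r ∨ r) holds vacuously.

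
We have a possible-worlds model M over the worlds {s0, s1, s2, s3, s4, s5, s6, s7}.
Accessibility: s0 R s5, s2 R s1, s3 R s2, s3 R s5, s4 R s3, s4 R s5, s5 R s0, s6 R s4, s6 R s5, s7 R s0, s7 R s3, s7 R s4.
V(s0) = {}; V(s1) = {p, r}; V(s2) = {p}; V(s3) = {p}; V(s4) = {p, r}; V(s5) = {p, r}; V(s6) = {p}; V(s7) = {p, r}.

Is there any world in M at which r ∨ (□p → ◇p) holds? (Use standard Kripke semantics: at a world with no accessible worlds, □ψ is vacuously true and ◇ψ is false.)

Yes

Let φ = r ∨ (□p → ◇p). Evaluate φ at each world:
  s0 (successors {s5}): φ is true.
  s1 (successors ∅): φ is true.
  s2 (successors {s1}): φ is true.
  s3 (successors {s2, s5}): φ is true.
  s4 (successors {s3, s5}): φ is true.
  s5 (successors {s0}): φ is true.
  s6 (successors {s4, s5}): φ is true.
  s7 (successors {s0, s3, s4}): φ is true.
Detail at s0 (witness):
  At s0: r is false, □p → ◇p is true, so r ∨ (□p → ◇p) is true.
    At s0: □p is true, ◇p is true, so □p → ◇p is true.
      At s0: □p requires p at every successor {s5}.
        At s5: p is true.
      So □p is true at s0.
      At s0: ◇p requires p at some successor in {s5}.
        p holds at s5, so ◇p is true at s0.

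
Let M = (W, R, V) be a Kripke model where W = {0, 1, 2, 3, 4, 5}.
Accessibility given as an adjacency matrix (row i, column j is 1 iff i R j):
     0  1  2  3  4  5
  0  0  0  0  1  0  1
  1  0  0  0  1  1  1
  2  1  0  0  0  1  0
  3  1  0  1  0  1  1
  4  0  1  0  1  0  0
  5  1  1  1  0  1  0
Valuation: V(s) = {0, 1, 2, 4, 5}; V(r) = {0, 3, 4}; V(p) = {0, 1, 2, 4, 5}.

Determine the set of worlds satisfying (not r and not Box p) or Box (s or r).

Recall that Box ψ holds at a world iff ψ holds at every accessible world, and Dia ψ holds iff ψ holds at some accessible world.
Let φ = (not r and not Box p) or Box (s or r). Evaluate φ at each world:
  0 (successors {3, 5}): φ is true.
  1 (successors {3, 4, 5}): φ is true.
  2 (successors {0, 4}): φ is true.
  3 (successors {0, 2, 4, 5}): φ is true.
  4 (successors {1, 3}): φ is true.
  5 (successors {0, 1, 2, 4}): φ is true.
For instance, at 3:
  At 3: not r and not Box p is false, Box (s or r) is true, so (not r and not Box p) or Box (s or r) is true.
    At 3: not r is false, not Box p is false, so not r and not Box p is false.
      At 3: Box p is true, so not Box p is false.
    At 3: Box (s or r) requires s or r at every successor {0, 2, 4, 5}.
      At 0: s or r is true.
      At 2: s or r is true.
      At 4: s or r is true.
      At 5: s or r is true.
    So Box (s or r) is true at 3.
Satisfying worlds: {0, 1, 2, 3, 4, 5}

0, 1, 2, 3, 4, 5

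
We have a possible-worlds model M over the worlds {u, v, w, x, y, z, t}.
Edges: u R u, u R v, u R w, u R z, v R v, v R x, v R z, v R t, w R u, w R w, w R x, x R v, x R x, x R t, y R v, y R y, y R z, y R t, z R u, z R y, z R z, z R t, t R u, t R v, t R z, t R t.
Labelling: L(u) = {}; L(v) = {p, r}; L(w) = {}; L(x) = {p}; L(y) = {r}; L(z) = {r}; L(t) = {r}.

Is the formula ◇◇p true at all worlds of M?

Recall that ◇ψ holds at a world iff ψ holds at some accessible world.
Let φ = ◇◇p. Evaluate φ at each world:
  u (successors {u, v, w, z}): φ is true.
  v (successors {v, x, z, t}): φ is true.
  w (successors {u, w, x}): φ is true.
  x (successors {v, x, t}): φ is true.
  y (successors {v, y, z, t}): φ is true.
  z (successors {u, y, z, t}): φ is true.
  t (successors {u, v, z, t}): φ is true.
For instance, at z:
  At z: ◇◇p requires ◇p at some successor in {u, y, z, t}.
    ◇p holds at u, so ◇◇p is true at z.
      At u: ◇p requires p at some successor in {u, v, w, z}.
        p holds at v, so ◇p is true at u.

Yes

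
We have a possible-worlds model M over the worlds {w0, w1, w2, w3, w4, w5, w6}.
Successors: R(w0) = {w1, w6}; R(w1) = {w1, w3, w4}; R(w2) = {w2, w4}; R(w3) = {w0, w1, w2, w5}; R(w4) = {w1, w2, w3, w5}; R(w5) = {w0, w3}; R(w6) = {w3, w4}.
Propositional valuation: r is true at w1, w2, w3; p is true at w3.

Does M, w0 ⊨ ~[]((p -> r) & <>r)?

At w0: []((p -> r) & <>r) is true, so ~[]((p -> r) & <>r) is false.
  At w0: []((p -> r) & <>r) requires (p -> r) & <>r at every successor {w1, w6}.
      At w1: p -> r is true, <>r is true, so (p -> r) & <>r is true.
      At w6: p -> r is true, <>r is true, so (p -> r) & <>r is true.
  So []((p -> r) & <>r) is true at w0.

No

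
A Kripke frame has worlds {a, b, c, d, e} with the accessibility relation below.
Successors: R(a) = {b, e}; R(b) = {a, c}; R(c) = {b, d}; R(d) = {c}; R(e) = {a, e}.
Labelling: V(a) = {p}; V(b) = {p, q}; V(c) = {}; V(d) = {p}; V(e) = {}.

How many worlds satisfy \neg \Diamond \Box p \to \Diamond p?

Let φ = \neg \Diamond \Box p \to \Diamond p. Evaluate φ at each world:
  a (successors {b, e}): φ is true.
  b (successors {a, c}): φ is true.
  c (successors {b, d}): φ is true.
  d (successors {c}): φ is true.
  e (successors {a, e}): φ is true.
For instance, at c:
  At c: \neg \Diamond \Box p is true, \Diamond p is true, so \neg \Diamond \Box p \to \Diamond p is true.
    At c: \Diamond \Box p is false, so \neg \Diamond \Box p is true.
      At c: \Diamond \Box p requires \Box p at some successor in {b, d}.
        At b: \Box p is false.
        At d: \Box p is false.
      So \Diamond \Box p is false at c.
    At c: \Diamond p requires p at some successor in {b, d}.
      p holds at b, so \Diamond p is true at c.
Satisfying worlds: {a, b, c, d, e}

5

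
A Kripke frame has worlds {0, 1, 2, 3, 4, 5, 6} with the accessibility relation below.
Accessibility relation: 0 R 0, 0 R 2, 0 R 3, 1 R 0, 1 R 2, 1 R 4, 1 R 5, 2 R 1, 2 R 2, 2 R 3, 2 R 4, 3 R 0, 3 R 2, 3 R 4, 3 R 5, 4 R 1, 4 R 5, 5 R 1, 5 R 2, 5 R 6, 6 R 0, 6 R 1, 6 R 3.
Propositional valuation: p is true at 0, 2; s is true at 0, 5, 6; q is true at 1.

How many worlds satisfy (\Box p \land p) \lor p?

2

Let φ = (\Box p \land p) \lor p. Evaluate φ at each world:
  0 (successors {0, 2, 3}): φ is true.
  1 (successors {0, 2, 4, 5}): φ is false.
  2 (successors {1, 2, 3, 4}): φ is true.
  3 (successors {0, 2, 4, 5}): φ is false.
  4 (successors {1, 5}): φ is false.
  5 (successors {1, 2, 6}): φ is false.
  6 (successors {0, 1, 3}): φ is false.
For instance, at 0:
  At 0: \Box p \land p is false, p is true, so (\Box p \land p) \lor p is true.
    At 0: \Box p is false, p is true, so \Box p \land p is false.
      At 0: \Box p requires p at every successor {0, 2, 3}.
        p fails at 3, so \Box p is false at 0.
Satisfying worlds: {0, 2}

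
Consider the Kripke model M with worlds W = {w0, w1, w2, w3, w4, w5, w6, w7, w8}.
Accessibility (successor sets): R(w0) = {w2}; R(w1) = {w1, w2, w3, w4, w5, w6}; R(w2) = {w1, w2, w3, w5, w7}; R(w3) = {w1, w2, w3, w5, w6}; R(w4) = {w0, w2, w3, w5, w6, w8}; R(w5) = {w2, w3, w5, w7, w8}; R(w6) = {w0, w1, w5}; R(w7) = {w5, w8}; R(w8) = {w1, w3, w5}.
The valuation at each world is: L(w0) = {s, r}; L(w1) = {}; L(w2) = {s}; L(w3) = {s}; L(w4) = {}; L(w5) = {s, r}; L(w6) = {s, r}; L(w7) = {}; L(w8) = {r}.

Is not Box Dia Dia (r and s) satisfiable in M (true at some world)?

No

Recall that Box ψ holds at a world iff ψ holds at every accessible world, and Dia ψ holds iff ψ holds at some accessible world.
Let φ = not Box Dia Dia (r and s). Evaluate φ at each world:
  w0 (successors {w2}): φ is false.
  w1 (successors {w1, w2, w3, w4, w5, w6}): φ is false.
  w2 (successors {w1, w2, w3, w5, w7}): φ is false.
  w3 (successors {w1, w2, w3, w5, w6}): φ is false.
  w4 (successors {w0, w2, w3, w5, w6, w8}): φ is false.
  w5 (successors {w2, w3, w5, w7, w8}): φ is false.
  w6 (successors {w0, w1, w5}): φ is false.
  w7 (successors {w5, w8}): φ is false.
  w8 (successors {w1, w3, w5}): φ is false.
For instance, at w2:
  At w2: Box Dia Dia (r and s) is true, so not Box Dia Dia (r and s) is false.
    At w2: Box Dia Dia (r and s) requires Dia Dia (r and s) at every successor {w1, w2, w3, w5, w7}.
      At w1: Dia Dia (r and s) is true.
      At w2: Dia Dia (r and s) is true.
      At w3: Dia Dia (r and s) is true.
      At w5: Dia Dia (r and s) is true.
      At w7: Dia Dia (r and s) is true.
    So Box Dia Dia (r and s) is true at w2.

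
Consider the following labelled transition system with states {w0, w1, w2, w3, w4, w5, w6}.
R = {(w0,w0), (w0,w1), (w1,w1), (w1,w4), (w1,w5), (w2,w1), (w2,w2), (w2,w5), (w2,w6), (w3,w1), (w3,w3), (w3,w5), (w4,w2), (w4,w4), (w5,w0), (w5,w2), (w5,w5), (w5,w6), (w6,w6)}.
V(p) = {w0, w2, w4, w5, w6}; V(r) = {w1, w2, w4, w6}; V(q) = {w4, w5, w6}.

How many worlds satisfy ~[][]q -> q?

Recall that []ψ holds at a world iff ψ holds at every accessible world, and <>ψ holds iff ψ holds at some accessible world.
Let φ = ~[][]q -> q. Evaluate φ at each world:
  w0 (successors {w0, w1}): φ is false.
  w1 (successors {w1, w4, w5}): φ is false.
  w2 (successors {w1, w2, w5, w6}): φ is false.
  w3 (successors {w1, w3, w5}): φ is false.
  w4 (successors {w2, w4}): φ is true.
  w5 (successors {w0, w2, w5, w6}): φ is true.
  w6 (successors {w6}): φ is true.
For instance, at w5:
  At w5: ~[][]q is true, q is true, so ~[][]q -> q is true.
    At w5: [][]q is false, so ~[][]q is true.
      At w5: [][]q requires []q at every successor {w0, w2, w5, w6}.
        []q fails at w0, so [][]q is false at w5.
Satisfying worlds: {w4, w5, w6}

3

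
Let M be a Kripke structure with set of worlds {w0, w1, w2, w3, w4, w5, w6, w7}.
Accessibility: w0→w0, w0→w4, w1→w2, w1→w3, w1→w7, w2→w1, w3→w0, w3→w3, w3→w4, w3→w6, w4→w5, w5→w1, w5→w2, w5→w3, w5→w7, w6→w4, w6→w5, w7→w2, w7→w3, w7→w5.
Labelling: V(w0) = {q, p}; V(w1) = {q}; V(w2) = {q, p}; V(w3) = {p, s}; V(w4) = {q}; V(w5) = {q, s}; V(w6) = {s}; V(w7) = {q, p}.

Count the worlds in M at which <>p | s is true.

6

Let φ = <>p | s. Evaluate φ at each world:
  w0 (successors {w0, w4}): φ is true.
  w1 (successors {w2, w3, w7}): φ is true.
  w2 (successors {w1}): φ is false.
  w3 (successors {w0, w3, w4, w6}): φ is true.
  w4 (successors {w5}): φ is false.
  w5 (successors {w1, w2, w3, w7}): φ is true.
  w6 (successors {w4, w5}): φ is true.
  w7 (successors {w2, w3, w5}): φ is true.
For instance, at w0:
  At w0: <>p is true, s is false, so <>p | s is true.
    At w0: <>p requires p at some successor in {w0, w4}.
      p holds at w0, so <>p is true at w0.
Satisfying worlds: {w0, w1, w3, w5, w6, w7}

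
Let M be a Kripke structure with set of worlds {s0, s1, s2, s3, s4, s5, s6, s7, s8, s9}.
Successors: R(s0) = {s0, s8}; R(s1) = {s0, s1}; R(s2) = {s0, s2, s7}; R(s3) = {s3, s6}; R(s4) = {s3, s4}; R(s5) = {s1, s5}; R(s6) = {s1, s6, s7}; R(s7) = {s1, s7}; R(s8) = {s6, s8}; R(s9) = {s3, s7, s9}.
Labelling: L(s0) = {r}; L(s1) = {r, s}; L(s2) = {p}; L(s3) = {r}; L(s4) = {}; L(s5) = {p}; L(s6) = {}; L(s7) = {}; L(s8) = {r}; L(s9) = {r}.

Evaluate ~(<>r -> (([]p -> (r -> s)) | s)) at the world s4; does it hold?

Recall that []ψ holds at a world iff ψ holds at every accessible world, and <>ψ holds iff ψ holds at some accessible world.
At s4: <>r -> (([]p -> (r -> s)) | s) is true, so ~(<>r -> (([]p -> (r -> s)) | s)) is false.
  At s4: <>r is true, ([]p -> (r -> s)) | s is true, so <>r -> (([]p -> (r -> s)) | s) is true.
    At s4: <>r requires r at some successor in {s3, s4}.
      r holds at s3, so <>r is true at s4.
    At s4: []p -> (r -> s) is true, s is false, so ([]p -> (r -> s)) | s is true.
      At s4: []p is false, r -> s is true, so []p -> (r -> s) is true.

No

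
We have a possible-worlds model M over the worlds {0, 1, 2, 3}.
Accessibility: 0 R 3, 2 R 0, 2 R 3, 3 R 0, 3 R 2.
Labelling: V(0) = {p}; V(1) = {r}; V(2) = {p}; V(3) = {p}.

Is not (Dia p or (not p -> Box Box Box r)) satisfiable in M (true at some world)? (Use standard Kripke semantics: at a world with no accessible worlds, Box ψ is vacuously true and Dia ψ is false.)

No

Let φ = not (Dia p or (not p -> Box Box Box r)). Evaluate φ at each world:
  0 (successors {3}): φ is false.
  1 (successors ∅): φ is false.
  2 (successors {0, 3}): φ is false.
  3 (successors {0, 2}): φ is false.
For instance, at 0:
  At 0: Dia p or (not p -> Box Box Box r) is true, so not (Dia p or (not p -> Box Box Box r)) is false.
    At 0: Dia p is true, not p -> Box Box Box r is true, so Dia p or (not p -> Box Box Box r) is true.
      At 0: Dia p requires p at some successor in {3}.
        p holds at 3, so Dia p is true at 0.
      At 0: not p is false, Box Box Box r is false, so not p -> Box Box Box r is true.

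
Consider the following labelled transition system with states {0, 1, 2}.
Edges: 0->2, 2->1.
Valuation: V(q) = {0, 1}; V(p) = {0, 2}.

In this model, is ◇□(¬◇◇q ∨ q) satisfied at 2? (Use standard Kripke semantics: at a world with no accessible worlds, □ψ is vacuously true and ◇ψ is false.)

Yes

At 2: ◇□(¬◇◇q ∨ q) requires □(¬◇◇q ∨ q) at some successor in {1}.
  □(¬◇◇q ∨ q) holds at 1, so ◇□(¬◇◇q ∨ q) is true at 2.
    At 1: no accessible worlds, so □(¬◇◇q ∨ q) holds vacuously.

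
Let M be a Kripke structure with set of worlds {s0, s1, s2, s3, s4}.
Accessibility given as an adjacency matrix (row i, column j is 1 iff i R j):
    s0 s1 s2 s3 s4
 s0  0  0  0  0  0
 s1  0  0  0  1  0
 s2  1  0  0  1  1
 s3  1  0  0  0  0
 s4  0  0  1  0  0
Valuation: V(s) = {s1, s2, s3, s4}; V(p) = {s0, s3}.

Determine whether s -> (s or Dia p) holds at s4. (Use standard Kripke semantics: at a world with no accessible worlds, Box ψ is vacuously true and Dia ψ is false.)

Recall that Dia ψ holds at a world iff ψ holds at some accessible world.
At s4: s is true, s or Dia p is true, so s -> (s or Dia p) is true.
  At s4: s is true, Dia p is false, so s or Dia p is true.
    At s4: Dia p requires p at some successor in {s2}.
      At s2: p is false.
    So Dia p is false at s4.

Yes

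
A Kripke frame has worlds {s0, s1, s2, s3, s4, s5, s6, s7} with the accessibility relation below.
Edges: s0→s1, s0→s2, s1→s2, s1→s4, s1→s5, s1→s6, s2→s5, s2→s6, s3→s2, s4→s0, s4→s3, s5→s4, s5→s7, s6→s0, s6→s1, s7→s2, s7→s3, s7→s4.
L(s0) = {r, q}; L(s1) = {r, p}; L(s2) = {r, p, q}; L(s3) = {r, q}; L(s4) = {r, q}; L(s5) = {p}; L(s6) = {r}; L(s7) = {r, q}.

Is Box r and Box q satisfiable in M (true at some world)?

Let φ = Box r and Box q. Evaluate φ at each world:
  s0 (successors {s1, s2}): φ is false.
  s1 (successors {s2, s4, s5, s6}): φ is false.
  s2 (successors {s5, s6}): φ is false.
  s3 (successors {s2}): φ is true.
  s4 (successors {s0, s3}): φ is true.
  s5 (successors {s4, s7}): φ is true.
  s6 (successors {s0, s1}): φ is false.
  s7 (successors {s2, s3, s4}): φ is true.
Detail at s3 (witness):
  At s3: Box r is true, Box q is true, so Box r and Box q is true.
    At s3: Box r requires r at every successor {s2}.
      At s2: r is true.
    So Box r is true at s3.
    At s3: Box q requires q at every successor {s2}.
      At s2: q is true.
    So Box q is true at s3.

Yes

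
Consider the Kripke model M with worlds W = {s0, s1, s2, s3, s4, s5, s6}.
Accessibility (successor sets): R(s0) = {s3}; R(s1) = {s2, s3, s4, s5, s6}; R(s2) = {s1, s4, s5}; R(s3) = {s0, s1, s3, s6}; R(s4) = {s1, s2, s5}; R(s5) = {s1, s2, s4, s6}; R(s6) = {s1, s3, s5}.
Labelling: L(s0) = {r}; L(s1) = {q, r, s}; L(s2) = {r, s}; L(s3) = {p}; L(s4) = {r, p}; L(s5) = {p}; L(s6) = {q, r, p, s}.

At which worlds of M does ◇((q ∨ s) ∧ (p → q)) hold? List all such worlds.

s1, s2, s3, s4, s5, s6

Let φ = ◇((q ∨ s) ∧ (p → q)). Evaluate φ at each world:
  s0 (successors {s3}): φ is false.
  s1 (successors {s2, s3, s4, s5, s6}): φ is true.
  s2 (successors {s1, s4, s5}): φ is true.
  s3 (successors {s0, s1, s3, s6}): φ is true.
  s4 (successors {s1, s2, s5}): φ is true.
  s5 (successors {s1, s2, s4, s6}): φ is true.
  s6 (successors {s1, s3, s5}): φ is true.
For instance, at s3:
  At s3: ◇((q ∨ s) ∧ (p → q)) requires (q ∨ s) ∧ (p → q) at some successor in {s0, s1, s3, s6}.
    (q ∨ s) ∧ (p → q) holds at s1, so ◇((q ∨ s) ∧ (p → q)) is true at s3.
Satisfying worlds: {s1, s2, s3, s4, s5, s6}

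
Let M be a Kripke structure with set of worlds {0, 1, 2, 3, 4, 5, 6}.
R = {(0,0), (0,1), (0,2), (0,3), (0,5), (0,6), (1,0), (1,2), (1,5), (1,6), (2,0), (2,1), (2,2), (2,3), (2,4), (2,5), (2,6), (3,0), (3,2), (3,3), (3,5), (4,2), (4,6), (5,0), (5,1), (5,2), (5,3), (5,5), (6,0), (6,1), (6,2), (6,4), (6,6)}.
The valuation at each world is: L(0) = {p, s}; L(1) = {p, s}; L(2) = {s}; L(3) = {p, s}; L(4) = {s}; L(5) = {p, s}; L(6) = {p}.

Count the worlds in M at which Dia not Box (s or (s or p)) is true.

Let φ = Dia not Box (s or (s or p)). Evaluate φ at each world:
  0 (successors {0, 1, 2, 3, 5, 6}): φ is false.
  1 (successors {0, 2, 5, 6}): φ is false.
  2 (successors {0, 1, 2, 3, 4, 5, 6}): φ is false.
  3 (successors {0, 2, 3, 5}): φ is false.
  4 (successors {2, 6}): φ is false.
  5 (successors {0, 1, 2, 3, 5}): φ is false.
  6 (successors {0, 1, 2, 4, 6}): φ is false.
For instance, at 5:
  At 5: Dia not Box (s or (s or p)) requires not Box (s or (s or p)) at some successor in {0, 1, 2, 3, 5}.
    At 0: not Box (s or (s or p)) is false.
    At 1: not Box (s or (s or p)) is false.
    At 2: not Box (s or (s or p)) is false.
    At 3: not Box (s or (s or p)) is false.
    At 5: not Box (s or (s or p)) is false.
  So Dia not Box (s or (s or p)) is false at 5.
Satisfying worlds: none.

0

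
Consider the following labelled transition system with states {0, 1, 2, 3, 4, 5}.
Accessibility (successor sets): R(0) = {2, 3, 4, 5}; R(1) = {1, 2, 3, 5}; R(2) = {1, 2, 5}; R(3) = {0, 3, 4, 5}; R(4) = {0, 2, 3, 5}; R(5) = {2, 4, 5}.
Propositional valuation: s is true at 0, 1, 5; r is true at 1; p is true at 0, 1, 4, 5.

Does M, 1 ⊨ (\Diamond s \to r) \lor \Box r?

Yes

At 1: \Diamond s \to r is true, \Box r is false, so (\Diamond s \to r) \lor \Box r is true.
  At 1: \Diamond s is true, r is true, so \Diamond s \to r is true.
    At 1: \Diamond s requires s at some successor in {1, 2, 3, 5}.
      s holds at 1, so \Diamond s is true at 1.
  At 1: \Box r requires r at every successor {1, 2, 3, 5}.
    r fails at 2, so \Box r is false at 1.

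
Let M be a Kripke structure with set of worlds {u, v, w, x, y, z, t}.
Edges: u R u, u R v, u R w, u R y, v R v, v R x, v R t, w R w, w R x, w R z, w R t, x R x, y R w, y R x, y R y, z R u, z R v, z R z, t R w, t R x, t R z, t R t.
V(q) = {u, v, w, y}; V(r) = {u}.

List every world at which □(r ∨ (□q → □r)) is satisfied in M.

Let φ = □(r ∨ (□q → □r)). Evaluate φ at each world:
  u (successors {u, v, w, y}): φ is true.
  v (successors {v, x, t}): φ is true.
  w (successors {w, x, z, t}): φ is true.
  x (successors {x}): φ is true.
  y (successors {w, x, y}): φ is true.
  z (successors {u, v, z}): φ is true.
  t (successors {w, x, z, t}): φ is true.
For instance, at x:
  At x: □(r ∨ (□q → □r)) requires r ∨ (□q → □r) at every successor {x}.
      At x: r is false, □q → □r is true, so r ∨ (□q → □r) is true.
  So □(r ∨ (□q → □r)) is true at x.
Satisfying worlds: {u, v, w, x, y, z, t}

u, v, w, x, y, z, t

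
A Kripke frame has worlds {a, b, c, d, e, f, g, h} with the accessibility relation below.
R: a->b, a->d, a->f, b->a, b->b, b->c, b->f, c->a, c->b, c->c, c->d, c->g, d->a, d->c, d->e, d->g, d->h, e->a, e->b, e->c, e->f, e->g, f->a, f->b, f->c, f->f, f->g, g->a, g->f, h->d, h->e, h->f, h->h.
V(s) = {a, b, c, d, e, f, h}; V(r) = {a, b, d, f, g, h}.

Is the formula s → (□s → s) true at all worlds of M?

Yes

Let φ = s → (□s → s). Evaluate φ at each world:
  a (successors {b, d, f}): φ is true.
  b (successors {a, b, c, f}): φ is true.
  c (successors {a, b, c, d, g}): φ is true.
  d (successors {a, c, e, g, h}): φ is true.
  e (successors {a, b, c, f, g}): φ is true.
  f (successors {a, b, c, f, g}): φ is true.
  g (successors {a, f}): φ is true.
  h (successors {d, e, f, h}): φ is true.
For instance, at d:
  At d: s is true, □s → s is true, so s → (□s → s) is true.
    At d: □s is false, s is true, so □s → s is true.
      At d: □s requires s at every successor {a, c, e, g, h}.
        s fails at g, so □s is false at d.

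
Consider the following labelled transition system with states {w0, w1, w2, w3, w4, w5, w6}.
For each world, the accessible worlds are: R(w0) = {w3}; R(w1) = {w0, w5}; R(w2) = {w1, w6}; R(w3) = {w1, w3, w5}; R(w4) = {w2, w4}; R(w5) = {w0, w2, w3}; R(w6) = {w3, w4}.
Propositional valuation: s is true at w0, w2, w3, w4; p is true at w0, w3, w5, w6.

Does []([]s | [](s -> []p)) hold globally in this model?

Let φ = []([]s | [](s -> []p)). Evaluate φ at each world:
  w0 (successors {w3}): φ is false.
  w1 (successors {w0, w5}): φ is true.
  w2 (successors {w1, w6}): φ is true.
  w3 (successors {w1, w3, w5}): φ is false.
  w4 (successors {w2, w4}): φ is true.
  w5 (successors {w0, w2, w3}): φ is false.
  w6 (successors {w3, w4}): φ is false.
Detail at w0 (counterexample):
  At w0: []([]s | [](s -> []p)) requires []s | [](s -> []p) at every successor {w3}.
    []s | [](s -> []p) fails at w3, so []([]s | [](s -> []p)) is false at w0.
      At w3: []s is false, [](s -> []p) is false, so []s | [](s -> []p) is false.

No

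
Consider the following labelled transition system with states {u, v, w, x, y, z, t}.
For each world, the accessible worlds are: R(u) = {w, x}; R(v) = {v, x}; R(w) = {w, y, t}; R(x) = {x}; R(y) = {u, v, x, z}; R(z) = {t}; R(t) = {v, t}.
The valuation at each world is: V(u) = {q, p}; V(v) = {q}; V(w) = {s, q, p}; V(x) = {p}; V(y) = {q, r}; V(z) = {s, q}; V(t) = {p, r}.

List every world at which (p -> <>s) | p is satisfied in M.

Let φ = (p -> <>s) | p. Evaluate φ at each world:
  u (successors {w, x}): φ is true.
  v (successors {v, x}): φ is true.
  w (successors {w, y, t}): φ is true.
  x (successors {x}): φ is true.
  y (successors {u, v, x, z}): φ is true.
  z (successors {t}): φ is true.
  t (successors {v, t}): φ is true.
For instance, at z:
  At z: p -> <>s is true, p is false, so (p -> <>s) | p is true.
    At z: p is false, <>s is false, so p -> <>s is true.
      At z: <>s requires s at some successor in {t}.
        At t: s is false.
      So <>s is false at z.
Satisfying worlds: {u, v, w, x, y, z, t}

u, v, w, x, y, z, t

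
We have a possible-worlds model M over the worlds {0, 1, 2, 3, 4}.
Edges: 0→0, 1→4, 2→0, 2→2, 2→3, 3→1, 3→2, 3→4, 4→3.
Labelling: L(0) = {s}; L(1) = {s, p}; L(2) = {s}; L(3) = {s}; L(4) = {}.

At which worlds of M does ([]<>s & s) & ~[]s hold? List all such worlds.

Let φ = ([]<>s & s) & ~[]s. Evaluate φ at each world:
  0 (successors {0}): φ is false.
  1 (successors {4}): φ is true.
  2 (successors {0, 2, 3}): φ is false.
  3 (successors {1, 2, 4}): φ is false.
  4 (successors {3}): φ is false.
For instance, at 0:
  At 0: []<>s & s is true, ~[]s is false, so ([]<>s & s) & ~[]s is false.
    At 0: []<>s is true, s is true, so []<>s & s is true.
      At 0: []<>s requires <>s at every successor {0}.
        At 0: <>s is true.
      So []<>s is true at 0.
    At 0: []s is true, so ~[]s is false.
      At 0: []s requires s at every successor {0}.
        At 0: s is true.
      So []s is true at 0.
Satisfying worlds: {1}

1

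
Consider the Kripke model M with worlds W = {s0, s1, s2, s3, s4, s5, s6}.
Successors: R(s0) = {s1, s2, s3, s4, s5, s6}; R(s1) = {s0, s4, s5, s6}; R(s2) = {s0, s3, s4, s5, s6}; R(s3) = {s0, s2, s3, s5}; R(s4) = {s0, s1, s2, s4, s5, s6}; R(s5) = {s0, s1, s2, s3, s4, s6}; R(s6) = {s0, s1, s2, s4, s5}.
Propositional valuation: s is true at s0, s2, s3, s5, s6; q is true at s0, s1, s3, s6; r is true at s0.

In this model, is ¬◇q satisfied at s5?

No

Recall that ◇ψ holds at a world iff ψ holds at some accessible world.
At s5: ◇q is true, so ¬◇q is false.
  At s5: ◇q requires q at some successor in {s0, s1, s2, s3, s4, s6}.
    q holds at s0, so ◇q is true at s5.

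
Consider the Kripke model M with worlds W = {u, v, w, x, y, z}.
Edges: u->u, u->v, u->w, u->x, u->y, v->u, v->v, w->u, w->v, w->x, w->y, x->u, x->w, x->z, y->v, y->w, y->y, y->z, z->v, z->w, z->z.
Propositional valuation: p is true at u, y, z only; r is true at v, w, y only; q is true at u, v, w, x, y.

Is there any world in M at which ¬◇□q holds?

No

Let φ = ¬◇□q. Evaluate φ at each world:
  u (successors {u, v, w, x, y}): φ is false.
  v (successors {u, v}): φ is false.
  w (successors {u, v, x, y}): φ is false.
  x (successors {u, w, z}): φ is false.
  y (successors {v, w, y, z}): φ is false.
  z (successors {v, w, z}): φ is false.
For instance, at z:
  At z: ◇□q is true, so ¬◇□q is false.
    At z: ◇□q requires □q at some successor in {v, w, z}.
      □q holds at v, so ◇□q is true at z.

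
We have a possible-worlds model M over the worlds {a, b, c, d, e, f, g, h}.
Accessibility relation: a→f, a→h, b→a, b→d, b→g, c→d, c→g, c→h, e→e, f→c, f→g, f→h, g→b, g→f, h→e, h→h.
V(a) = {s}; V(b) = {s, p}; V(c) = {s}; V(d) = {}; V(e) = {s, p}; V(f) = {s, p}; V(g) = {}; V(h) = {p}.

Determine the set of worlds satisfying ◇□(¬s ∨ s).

a, b, c, e, f, g, h

Let φ = ◇□(¬s ∨ s). Evaluate φ at each world:
  a (successors {f, h}): φ is true.
  b (successors {a, d, g}): φ is true.
  c (successors {d, g, h}): φ is true.
  d (successors ∅): φ is false.
  e (successors {e}): φ is true.
  f (successors {c, g, h}): φ is true.
  g (successors {b, f}): φ is true.
  h (successors {e, h}): φ is true.
For instance, at a:
  At a: ◇□(¬s ∨ s) requires □(¬s ∨ s) at some successor in {f, h}.
    □(¬s ∨ s) holds at f, so ◇□(¬s ∨ s) is true at a.
      At f: □(¬s ∨ s) requires ¬s ∨ s at every successor {c, g, h}.
        At c: ¬s ∨ s is true.
        At g: ¬s ∨ s is true.
        At h: ¬s ∨ s is true.
      So □(¬s ∨ s) is true at f.
Satisfying worlds: {a, b, c, e, f, g, h}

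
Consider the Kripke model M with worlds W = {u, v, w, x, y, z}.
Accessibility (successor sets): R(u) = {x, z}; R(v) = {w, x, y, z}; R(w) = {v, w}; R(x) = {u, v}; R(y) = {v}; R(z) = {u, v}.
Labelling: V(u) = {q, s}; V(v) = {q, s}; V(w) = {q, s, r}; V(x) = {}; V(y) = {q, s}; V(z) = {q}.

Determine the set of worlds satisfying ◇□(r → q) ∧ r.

w

Let φ = ◇□(r → q) ∧ r. Evaluate φ at each world:
  u (successors {x, z}): φ is false.
  v (successors {w, x, y, z}): φ is false.
  w (successors {v, w}): φ is true.
  x (successors {u, v}): φ is false.
  y (successors {v}): φ is false.
  z (successors {u, v}): φ is false.
For instance, at v:
  At v: ◇□(r → q) is true, r is false, so ◇□(r → q) ∧ r is false.
    At v: ◇□(r → q) requires □(r → q) at some successor in {w, x, y, z}.
      □(r → q) holds at w, so ◇□(r → q) is true at v.
Satisfying worlds: {w}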